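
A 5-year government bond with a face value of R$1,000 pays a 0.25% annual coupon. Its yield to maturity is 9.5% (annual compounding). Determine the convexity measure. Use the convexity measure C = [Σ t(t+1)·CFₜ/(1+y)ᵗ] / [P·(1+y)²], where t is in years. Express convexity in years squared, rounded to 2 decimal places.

With y = 0.095:
  t   CF        PV=CF/(1+0.095)^t    t·PV        t(t+1)·PV
  1         2.50         2.2831         2.2831           4.5662
  2         2.50         2.0850         4.1701          12.5102
  3         2.50         1.9041         5.7124          22.8496
  4         2.50         1.7389         6.9557          34.7787
  5     1,002.50       636.8157     3,184.0787      19,104.4720
  Σ                    644.8269     3,203.2000      19,179.1767
P = 644.8269.
Convexity = Σ t(t+1)·PV / [P·(1+y)²] = 19,179.1767 / (644.8269 × 1.199025) = 24.80610.

24.81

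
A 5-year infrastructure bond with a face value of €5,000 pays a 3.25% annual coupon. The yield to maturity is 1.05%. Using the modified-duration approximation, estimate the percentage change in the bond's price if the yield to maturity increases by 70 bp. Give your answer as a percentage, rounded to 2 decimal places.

-3.26%

Periodic yield y = 0.0105. Modified duration first:
  t   CF        PV=CF/(1+0.0105)^t    t·PV
  1       162.50       160.8115       160.8115
  2       162.50       159.1405       318.2810
  3       162.50       157.4869       472.4607
  4       162.50       155.8505       623.4018
  5     5,162.50     4,899.8014    24,499.0069
  Σ                  5,533.0907    26,073.9619
P = 5,533.0907; D_Mac = 4.71237 yrs; D_mod = 4.71237/(1+0.0105) = 4.66340 yrs.
ΔP/P ≈ -D_mod · Δy = -4.66340 × (+0.007) = -0.032644 = -3.2644%.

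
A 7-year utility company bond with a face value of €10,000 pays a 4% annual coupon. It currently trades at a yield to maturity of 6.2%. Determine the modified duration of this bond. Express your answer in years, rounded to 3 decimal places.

5.821 years

Periodic yield y = 0.062. First find Macaulay duration:
  t   CF        PV=CF/(1+0.062)^t    t·PV
  1       400.00       376.6478       376.6478
  2       400.00       354.6590       709.3180
  3       400.00       333.9538     1,001.8615
  4       400.00       314.4575     1,257.8299
  5       400.00       296.0993     1,480.4966
  6       400.00       278.8129     1,672.8775
  7    10,400.00     6,825.9283    47,781.4981
  Σ                  8,780.5587    54,280.5294
P = 8,780.5587; Macaulay duration = 54,280.5294 / 8,780.5587 = 6.18190 years.
Modified duration = D_Mac / (1 + y) = 6.18190 / 1.062 = 5.82100 years.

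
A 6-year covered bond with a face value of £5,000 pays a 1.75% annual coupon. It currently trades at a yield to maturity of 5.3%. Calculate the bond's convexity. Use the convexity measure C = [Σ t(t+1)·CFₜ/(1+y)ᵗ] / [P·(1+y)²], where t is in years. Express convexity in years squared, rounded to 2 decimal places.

35.51

With y = 0.053:
  t   CF        PV=CF/(1+0.053)^t    t·PV        t(t+1)·PV
  1        87.50        83.0959        83.0959         166.1918
  2        87.50        78.9135       157.8270         473.4810
  3        87.50        74.9416       224.8248         899.2992
  4        87.50        71.1696       284.6784       1,423.3921
  5        87.50        67.5875       337.9374       2,027.6241
  6     5,087.50     3,731.9361    22,391.6164     156,741.3148
  Σ                  4,107.6442    23,479.9799     161,731.3031
P = 4,107.6442.
Convexity = Σ t(t+1)·PV / [P·(1+y)²] = 161,731.3031 / (4,107.6442 × 1.108809) = 35.50950.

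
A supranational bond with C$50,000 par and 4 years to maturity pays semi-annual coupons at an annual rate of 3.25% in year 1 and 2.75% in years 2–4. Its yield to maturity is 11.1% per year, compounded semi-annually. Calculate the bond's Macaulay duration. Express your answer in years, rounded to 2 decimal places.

Periodic yield y = 0.0555. Discount each cash flow and weight by its period:
  t   CF        PV=CF/(1+0.0555)^t    t·PV
  1       812.50       769.7774       769.7774
  2       812.50       729.3011     1,458.6023
  3       687.50       584.6527     1,753.9582
  4       687.50       553.9107     2,215.6428
  5       687.50       524.7851     2,623.9256
  6       687.50       497.1910     2,983.1461
  7       687.50       471.0479     3,297.3350
  8    50,687.50    32,902.9601   263,223.6806
  Σ                 37,033.6260   278,326.0680
Price P = Σ PV = 37,033.6260.
Macaulay duration = Σ(t·PV) / P = 278,326.0680 / 37,033.6260 = 7.51550 half-year periods.
In years: 7.51550 / 2 = 3.75775 years.

3.76 years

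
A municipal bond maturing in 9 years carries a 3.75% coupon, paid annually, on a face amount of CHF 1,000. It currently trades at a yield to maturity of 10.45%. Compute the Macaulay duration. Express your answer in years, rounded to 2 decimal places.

7.41 years

Periodic yield y = 0.1045. Discount each cash flow and weight by its year:
  t   CF        PV=CF/(1+0.1045)^t    t·PV
  1        37.50        33.9520        33.9520
  2        37.50        30.7397        61.4794
  3        37.50        27.8313        83.4940
  4        37.50        25.1981       100.7925
  5        37.50        22.8141       114.0703
  6        37.50        20.6556       123.9334
  7        37.50        18.7013       130.9089
  8        37.50        16.9319       135.4551
  9     1,037.50       424.1277     3,817.1492
  Σ                    620.9517     4,601.2349
Price P = Σ PV = 620.9517.
Macaulay duration = Σ(t·PV) / P = 4,601.2349 / 620.9517 = 7.40997 years.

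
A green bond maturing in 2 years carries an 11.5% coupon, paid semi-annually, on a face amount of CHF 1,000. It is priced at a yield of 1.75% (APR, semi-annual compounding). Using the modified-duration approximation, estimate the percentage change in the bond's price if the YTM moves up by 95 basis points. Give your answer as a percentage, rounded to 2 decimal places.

-1.75%

Periodic yield y = 0.00875. Modified duration first:
  t   CF        PV=CF/(1+0.00875)^t    t·PV
  1        57.50        57.0012        57.0012
  2        57.50        56.5068       113.0136
  3        57.50        56.0167       168.0500
  4     1,057.50     1,021.2832     4,085.1328
  Σ                  1,190.8079     4,423.1976
P = 1,190.8079; D_Mac = 3.71445 half-year periods = 1.85723 yrs; D_mod = 1.85723/(1+0.00875) = 1.84112 yrs.
ΔP/P ≈ -D_mod · Δy = -1.84112 × (+0.0095) = -0.017491 = -1.7491%.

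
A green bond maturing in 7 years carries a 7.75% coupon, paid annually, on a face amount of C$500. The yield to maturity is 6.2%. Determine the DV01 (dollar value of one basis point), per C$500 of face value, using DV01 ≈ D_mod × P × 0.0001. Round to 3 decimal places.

C$0.292

Periodic yield y = 0.062.
  t   CF        PV=CF/(1+0.062)^t    t·PV
  1        38.75        36.4878        36.4878
  2        38.75        34.3576        68.7152
  3        38.75        32.3518        97.0553
  4        38.75        30.4631       121.8523
  5        38.75        28.6846       143.4231
  6        38.75        27.0100       162.0600
  7       538.75       353.6028     2,475.2194
  Σ                    542.9576     3,104.8131
P = 542.9576; D_Mac = 5.71833 yrs; D_mod = 5.38450 yrs.
DV01 ≈ 5.38450 × 542.9576 × 0.0001 = 0.292355.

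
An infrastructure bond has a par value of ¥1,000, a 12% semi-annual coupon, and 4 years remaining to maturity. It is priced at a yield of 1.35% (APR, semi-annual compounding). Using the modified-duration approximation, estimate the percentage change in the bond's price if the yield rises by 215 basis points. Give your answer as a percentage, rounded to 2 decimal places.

Periodic yield y = 0.00675. Modified duration first:
  t   CF        PV=CF/(1+0.00675)^t    t·PV
  1        60.00        59.5977        59.5977
  2        60.00        59.1981       118.3963
  3        60.00        58.8012       176.4037
  4        60.00        58.4070       233.6279
  5        60.00        58.0154       290.0768
  6        60.00        57.6264       345.7583
  7        60.00        57.2400       400.6801
  8     1,060.00     1,004.4603     8,035.6821
  Σ                  1,413.3461     9,660.2229
P = 1,413.3461; D_Mac = 6.83500 half-year periods = 3.41750 yrs; D_mod = 3.41750/(1+0.00675) = 3.39459 yrs.
ΔP/P ≈ -D_mod · Δy = -3.39459 × (+0.0215) = -0.072984 = -7.2984%.

-7.30%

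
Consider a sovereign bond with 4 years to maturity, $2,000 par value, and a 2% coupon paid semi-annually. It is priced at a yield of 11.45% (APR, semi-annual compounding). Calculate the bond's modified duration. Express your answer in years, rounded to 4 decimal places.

Periodic yield y = 0.05725. First find Macaulay duration:
  t   CF        PV=CF/(1+0.05725)^t    t·PV
  1        20.00        18.9170        18.9170
  2        20.00        17.8926        35.7853
  3        20.00        16.9238        50.7713
  4        20.00        16.0073        64.0294
  5        20.00        15.1405        75.7027
  6        20.00        14.3207        85.9241
  7        20.00        13.5452        94.8166
  8     2,020.00     1,293.9867    10,351.8938
  Σ                  1,406.7339    10,777.8401
P = 1,406.7339; Macaulay duration = 10,777.8401 / 1,406.7339 = 7.66161 half-year periods = 3.83080 years.
Modified duration = D_Mac / (1 + y) = 3.83080 / 1.05725 = 3.62337 years.

3.6234 years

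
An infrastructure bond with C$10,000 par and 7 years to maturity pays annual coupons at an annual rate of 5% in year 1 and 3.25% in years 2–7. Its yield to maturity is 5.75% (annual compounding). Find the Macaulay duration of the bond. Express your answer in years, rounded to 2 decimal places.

6.21 years

Periodic yield y = 0.0575. Discount each cash flow and weight by its year:
  t   CF        PV=CF/(1+0.0575)^t    t·PV
  1       500.00       472.8132       472.8132
  2       325.00       290.6181       581.2361
  3       325.00       274.8161       824.4484
  4       325.00       259.8734     1,039.4937
  5       325.00       245.7432     1,228.7159
  6       325.00       232.3813     1,394.2876
  7    10,325.00     6,981.1574    48,868.1016
  Σ                  8,757.4027    54,409.0965
Price P = Σ PV = 8,757.4027.
Macaulay duration = Σ(t·PV) / P = 54,409.0965 / 8,757.4027 = 6.21293 years.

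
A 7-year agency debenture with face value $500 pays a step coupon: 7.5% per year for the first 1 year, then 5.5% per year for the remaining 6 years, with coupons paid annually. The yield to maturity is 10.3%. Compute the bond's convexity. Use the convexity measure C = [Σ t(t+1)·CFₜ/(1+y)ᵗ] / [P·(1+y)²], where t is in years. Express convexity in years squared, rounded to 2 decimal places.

35.19

With y = 0.103:
  t   CF        PV=CF/(1+0.103)^t    t·PV        t(t+1)·PV
  1        37.50        33.9982        33.9982          67.9964
  2        27.50        22.6038        45.2076         135.6229
  3        27.50        20.4930        61.4791         245.9163
  4        27.50        18.5794        74.3174         371.5871
  5        27.50        16.8444        84.2219         505.3315
  6        27.50        15.2714        91.6286         641.3999
  7       527.50       265.5791     1,859.0536      14,872.4290
  Σ                    393.3693     2,249.9064      16,840.2831
P = 393.3693.
Convexity = Σ t(t+1)·PV / [P·(1+y)²] = 16,840.2831 / (393.3693 × 1.216609) = 35.18827.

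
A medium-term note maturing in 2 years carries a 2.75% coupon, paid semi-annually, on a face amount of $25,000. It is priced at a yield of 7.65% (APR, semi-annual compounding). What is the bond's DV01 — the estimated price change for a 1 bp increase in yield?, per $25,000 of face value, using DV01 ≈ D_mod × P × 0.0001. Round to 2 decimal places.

$4.29

Periodic yield y = 0.03825.
  t   CF        PV=CF/(1+0.03825)^t    t·PV
  1       343.75       331.0860       331.0860
  2       343.75       318.8885       637.7770
  3       343.75       307.1404       921.4211
  4    25,343.75    21,810.3742    87,241.4968
  Σ                 22,767.4890    89,131.7808
P = 22,767.4890; D_Mac = 3.91487 half-year periods = 1.95744 yrs; D_mod = 1.88532 yrs.
DV01 ≈ 1.88532 × 22,767.4890 × 0.0001 = 4.292405.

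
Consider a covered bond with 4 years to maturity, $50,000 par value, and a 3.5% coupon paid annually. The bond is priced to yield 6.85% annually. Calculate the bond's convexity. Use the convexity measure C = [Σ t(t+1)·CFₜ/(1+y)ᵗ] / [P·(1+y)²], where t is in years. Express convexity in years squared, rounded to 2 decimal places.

With y = 0.0685:
  t   CF        PV=CF/(1+0.0685)^t    t·PV        t(t+1)·PV
  1     1,750.00     1,637.8100     1,637.8100       3,275.6200
  2     1,750.00     1,532.8124     3,065.6247       9,196.8742
  3     1,750.00     1,434.5460     4,303.6379      17,214.5516
  4    51,750.00    39,701.9875   158,807.9499     794,039.7497
  Σ                 44,307.1558   167,815.0226     823,726.7955
P = 44,307.1558.
Convexity = Σ t(t+1)·PV / [P·(1+y)²] = 823,726.7955 / (44,307.1558 × 1.141692) = 16.28397.

16.28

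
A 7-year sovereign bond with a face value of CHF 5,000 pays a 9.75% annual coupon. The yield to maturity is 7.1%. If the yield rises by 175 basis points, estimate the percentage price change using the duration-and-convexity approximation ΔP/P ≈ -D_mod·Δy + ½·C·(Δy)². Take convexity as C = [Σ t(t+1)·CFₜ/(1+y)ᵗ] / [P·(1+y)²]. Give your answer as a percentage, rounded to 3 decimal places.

With y = 0.071:
  t   CF        PV=CF/(1+0.071)^t    t·PV        t(t+1)·PV
  1       487.50       455.1821       455.1821         910.3641
  2       487.50       425.0066       850.0132       2,550.0396
  3       487.50       396.8316     1,190.4947       4,761.9788
  4       487.50       370.5243     1,482.0973       7,410.4867
  5       487.50       345.9611     1,729.8055      10,378.8329
  6       487.50       323.0262     1,938.1574      13,567.1019
  7     5,487.50     3,395.0661    23,765.4629     190,123.7030
  Σ                  5,711.5980    31,411.2131     229,702.5070
P = 5,711.5980; D_Mac = 5.49955 yrs; D_mod = 5.13497 yrs; C = 35.06139.
Duration effect: -5.13497 × (+0.0175) = -0.089862
Convexity effect: 0.5 × 35.06139 × (0.0175)² = +0.0053688
ΔP/P ≈ -0.089862 + 0.0053688 = -0.084493 = -8.4493%.

-8.449%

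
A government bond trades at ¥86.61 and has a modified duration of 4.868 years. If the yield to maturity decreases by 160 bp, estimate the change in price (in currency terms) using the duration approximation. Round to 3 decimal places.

Duration approximation: ΔP/P ≈ -D_mod · Δy = -4.868 × (-0.016) = +0.077888.
ΔP ≈ 86.61 × (+0.077888) = +6.74587968.

+¥6.746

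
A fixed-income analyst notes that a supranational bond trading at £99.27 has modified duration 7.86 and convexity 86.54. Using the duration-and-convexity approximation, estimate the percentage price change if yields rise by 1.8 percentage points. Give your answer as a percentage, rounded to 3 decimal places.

-12.746%

Duration effect: -D_mod·Δy = -7.86 × (+0.018) = -0.141480
Convexity effect: ½·C·(Δy)² = 0.5 × 86.54 × (0.018)² = +0.01401948
ΔP/P ≈ -0.141480 + 0.01401948 = -0.12746052
= -12.746052%.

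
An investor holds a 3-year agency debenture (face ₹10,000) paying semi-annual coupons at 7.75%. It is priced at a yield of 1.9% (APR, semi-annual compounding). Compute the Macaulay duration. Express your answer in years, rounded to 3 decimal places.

Periodic yield y = 0.0095. Discount each cash flow and weight by its period:
  t   CF        PV=CF/(1+0.0095)^t    t·PV
  1       387.50       383.8534       383.8534
  2       387.50       380.2411       760.4822
  3       387.50       376.6628     1,129.9884
  4       387.50       373.1182     1,492.4727
  5       387.50       369.6069     1,848.0346
  6    10,387.50     9,814.6111    58,887.6668
  Σ                 11,698.0935    64,502.4981
Price P = Σ PV = 11,698.0935.
Macaulay duration = Σ(t·PV) / P = 64,502.4981 / 11,698.0935 = 5.51393 half-year periods.
In years: 5.51393 / 2 = 2.75697 years.

2.757 years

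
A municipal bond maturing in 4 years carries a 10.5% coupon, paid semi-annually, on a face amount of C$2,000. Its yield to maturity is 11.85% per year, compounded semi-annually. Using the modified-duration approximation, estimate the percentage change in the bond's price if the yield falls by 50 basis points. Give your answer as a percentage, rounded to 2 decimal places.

+1.58%

Periodic yield y = 0.05925. Modified duration first:
  t   CF        PV=CF/(1+0.05925)^t    t·PV
  1       105.00        99.1267        99.1267
  2       105.00        93.5820       187.1640
  3       105.00        88.3474       265.0423
  4       105.00        83.4056       333.6226
  5       105.00        78.7403       393.7014
  6       105.00        74.3359       446.0153
  7       105.00        70.1778       491.2449
  8     2,105.00     1,328.2026    10,625.6206
  Σ                  1,915.9184    12,841.5377
P = 1,915.9184; D_Mac = 6.70255 half-year periods = 3.35127 yrs; D_mod = 3.35127/(1+0.05925) = 3.16382 yrs.
ΔP/P ≈ -D_mod · Δy = -3.16382 × (-0.005) = +0.015819 = +1.5819%.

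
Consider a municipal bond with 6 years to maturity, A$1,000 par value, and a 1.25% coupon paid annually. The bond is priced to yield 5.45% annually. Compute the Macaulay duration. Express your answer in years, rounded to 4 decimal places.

5.7898 years

Periodic yield y = 0.0545. Discount each cash flow and weight by its year:
  t   CF        PV=CF/(1+0.0545)^t    t·PV
  1        12.50        11.8540        11.8540
  2        12.50        11.2413        22.4826
  3        12.50        10.6603        31.9810
  4        12.50        10.1094        40.4374
  5        12.50         9.5869        47.9344
  6     1,012.50       736.4030     4,418.4178
  Σ                    789.8548     4,573.1071
Price P = Σ PV = 789.8548.
Macaulay duration = Σ(t·PV) / P = 4,573.1071 / 789.8548 = 5.78981 years.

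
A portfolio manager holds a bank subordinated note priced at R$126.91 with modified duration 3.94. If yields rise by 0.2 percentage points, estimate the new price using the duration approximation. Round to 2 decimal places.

R$125.91

Duration approximation: ΔP/P ≈ -D_mod · Δy = -3.94 × (+0.002) = -0.007880.
New price ≈ 126.91 × (1 - 0.007880) = 125.9099492.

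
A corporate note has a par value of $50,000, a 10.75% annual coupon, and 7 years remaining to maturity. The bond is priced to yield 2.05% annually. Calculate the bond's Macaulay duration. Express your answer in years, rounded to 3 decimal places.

Periodic yield y = 0.0205. Discount each cash flow and weight by its year:
  t   CF        PV=CF/(1+0.0205)^t    t·PV
  1     5,375.00     5,267.0260     5,267.0260
  2     5,375.00     5,161.2209    10,322.4419
  3     5,375.00     5,057.5413    15,172.6240
  4     5,375.00     4,955.9445    19,823.7779
  5     5,375.00     4,856.3885    24,281.9426
  6     5,375.00     4,758.8324    28,552.9947
  7    55,375.00    48,042.1767   336,295.2366
  Σ                 78,099.1303   439,716.0437
Price P = Σ PV = 78,099.1303.
Macaulay duration = Σ(t·PV) / P = 439,716.0437 / 78,099.1303 = 5.63023 years.

5.630 years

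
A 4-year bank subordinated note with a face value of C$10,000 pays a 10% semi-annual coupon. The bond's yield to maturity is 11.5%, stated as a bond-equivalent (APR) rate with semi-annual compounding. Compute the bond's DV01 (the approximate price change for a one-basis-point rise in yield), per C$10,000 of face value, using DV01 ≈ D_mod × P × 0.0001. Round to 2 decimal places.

Periodic yield y = 0.0575.
  t   CF        PV=CF/(1+0.0575)^t    t·PV
  1       500.00       472.8132       472.8132
  2       500.00       447.1047       894.2094
  3       500.00       422.7941     1,268.3822
  4       500.00       399.8053     1,599.2210
  5       500.00       378.0664     1,890.3322
  6       500.00       357.5096     2,145.0578
  7       500.00       338.0706     2,366.4940
  8    10,500.00     6,713.4582    53,707.6658
  Σ                  9,529.6221    64,344.1757
P = 9,529.6221; D_Mac = 6.75202 half-year periods = 3.37601 yrs; D_mod = 3.19244 yrs.
DV01 ≈ 3.19244 × 9,529.6221 × 0.0001 = 3.042278.

C$3.04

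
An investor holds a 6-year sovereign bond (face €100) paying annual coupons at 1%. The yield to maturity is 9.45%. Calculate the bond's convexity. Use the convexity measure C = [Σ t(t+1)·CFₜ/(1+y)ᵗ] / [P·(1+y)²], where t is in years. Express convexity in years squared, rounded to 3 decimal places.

With y = 0.0945:
  t   CF        PV=CF/(1+0.0945)^t    t·PV        t(t+1)·PV
  1         1.00         0.9137         0.9137           1.8273
  2         1.00         0.8348         1.6695           5.0086
  3         1.00         0.7627         2.2881           9.1524
  4         1.00         0.6968         2.7874          13.9369
  5         1.00         0.6367         3.1834          19.1004
  6       101.00        58.7526       352.5153       2,467.6074
  Σ                     62.5972       363.3574       2,516.6331
P = 62.5972.
Convexity = Σ t(t+1)·PV / [P·(1+y)²] = 2,516.6331 / (62.5972 × 1.197930) = 33.56088.

33.561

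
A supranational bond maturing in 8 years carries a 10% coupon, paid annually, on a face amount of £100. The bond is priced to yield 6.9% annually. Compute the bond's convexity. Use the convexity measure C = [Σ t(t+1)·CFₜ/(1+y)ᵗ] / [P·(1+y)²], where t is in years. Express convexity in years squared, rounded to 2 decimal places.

42.90

With y = 0.069:
  t   CF        PV=CF/(1+0.069)^t    t·PV        t(t+1)·PV
  1        10.00         9.3545         9.3545          18.7091
  2        10.00         8.7507        17.5015          52.5044
  3        10.00         8.1859        24.5577          98.2309
  4        10.00         7.6575        30.6302         153.1508
  5        10.00         7.1633        35.8164         214.8982
  6        10.00         6.7009        40.2055         281.4382
  7        10.00         6.2684        43.8787         351.0299
  8       110.00        64.5017       516.0135       4,644.1211
  Σ                    118.5830       717.9579       5,814.0826
P = 118.5830.
Convexity = Σ t(t+1)·PV / [P·(1+y)²] = 5,814.0826 / (118.5830 × 1.142761) = 42.90456.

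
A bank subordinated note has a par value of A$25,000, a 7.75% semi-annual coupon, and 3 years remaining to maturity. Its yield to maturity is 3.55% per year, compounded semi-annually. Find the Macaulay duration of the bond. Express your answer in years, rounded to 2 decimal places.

Periodic yield y = 0.01775. Discount each cash flow and weight by its period:
  t   CF        PV=CF/(1+0.01775)^t    t·PV
  1       968.75       951.8546       951.8546
  2       968.75       935.2538     1,870.5077
  3       968.75       918.9426     2,756.8278
  4       968.75       902.9158     3,611.6634
  5       968.75       887.1686     4,435.8430
  6    25,968.75    23,367.0764   140,202.4586
  Σ                 27,963.2119   153,829.1550
Price P = Σ PV = 27,963.2119.
Macaulay duration = Σ(t·PV) / P = 153,829.1550 / 27,963.2119 = 5.50113 half-year periods.
In years: 5.50113 / 2 = 2.75056 years.

2.75 years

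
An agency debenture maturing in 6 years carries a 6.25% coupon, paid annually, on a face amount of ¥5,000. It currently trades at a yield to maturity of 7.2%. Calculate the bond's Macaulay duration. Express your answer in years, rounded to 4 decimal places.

5.1622 years

Periodic yield y = 0.072. Discount each cash flow and weight by its year:
  t   CF        PV=CF/(1+0.072)^t    t·PV
  1       312.50       291.5112       291.5112
  2       312.50       271.9321       543.8642
  3       312.50       253.6680       761.0040
  4       312.50       236.6306       946.5223
  5       312.50       220.7375     1,103.6874
  6     5,312.50     3,500.5012    21,003.0072
  Σ                  4,774.9805    24,649.5963
Price P = Σ PV = 4,774.9805.
Macaulay duration = Σ(t·PV) / P = 24,649.5963 / 4,774.9805 = 5.16224 years.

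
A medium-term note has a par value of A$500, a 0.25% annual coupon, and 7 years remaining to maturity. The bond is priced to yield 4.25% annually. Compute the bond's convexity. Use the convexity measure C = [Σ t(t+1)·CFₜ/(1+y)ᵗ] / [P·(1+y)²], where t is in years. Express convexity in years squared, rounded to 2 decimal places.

50.93

With y = 0.0425:
  t   CF        PV=CF/(1+0.0425)^t    t·PV        t(t+1)·PV
  1         1.25         1.1990         1.1990           2.3981
  2         1.25         1.1502         2.3003           6.9010
  3         1.25         1.1033         3.3098          13.2392
  4         1.25         1.0583         4.2332          21.1659
  5         1.25         1.0151         5.0757          30.4545
  6         1.25         0.9738         5.8426          40.8981
  7       501.25       374.5605     2,621.9233      20,975.3863
  Σ                    381.0601     2,643.8839      21,090.4429
P = 381.0601.
Convexity = Σ t(t+1)·PV / [P·(1+y)²] = 21,090.4429 / (381.0601 × 1.086806) = 50.92606.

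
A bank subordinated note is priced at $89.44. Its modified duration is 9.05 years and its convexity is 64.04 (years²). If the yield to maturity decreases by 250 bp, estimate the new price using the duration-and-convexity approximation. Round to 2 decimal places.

$111.47

Duration effect: -D_mod·Δy = -9.05 × (-0.025) = +0.226250
Convexity effect: ½·C·(Δy)² = 0.5 × 64.04 × (-0.025)² = +0.0200125
ΔP/P ≈ +0.226250 + 0.0200125 = +0.2462625
New price ≈ 89.44 × (1 + 0.2462625) = 111.465718.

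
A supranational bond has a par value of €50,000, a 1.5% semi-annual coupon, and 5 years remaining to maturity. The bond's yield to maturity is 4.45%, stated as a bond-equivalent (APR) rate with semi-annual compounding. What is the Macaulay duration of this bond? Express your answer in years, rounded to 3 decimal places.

Periodic yield y = 0.02225. Discount each cash flow and weight by its period:
  t   CF        PV=CF/(1+0.02225)^t    t·PV
  1       375.00       366.8379       366.8379
  2       375.00       358.8534       717.7067
  3       375.00       351.0427     1,053.1280
  4       375.00       343.4020     1,373.6079
  5       375.00       335.9276     1,679.6379
  6       375.00       328.6159     1,971.6953
  7       375.00       321.4633     2,250.2433
  8       375.00       314.4664     2,515.7316
  9       375.00       307.6219     2,768.5967
  10   50,375.00    40,424.4265   404,244.2646
  Σ                 43,452.6574   418,941.4500
Price P = Σ PV = 43,452.6574.
Macaulay duration = Σ(t·PV) / P = 418,941.4500 / 43,452.6574 = 9.64133 half-year periods.
In years: 9.64133 / 2 = 4.82067 years.

4.821 years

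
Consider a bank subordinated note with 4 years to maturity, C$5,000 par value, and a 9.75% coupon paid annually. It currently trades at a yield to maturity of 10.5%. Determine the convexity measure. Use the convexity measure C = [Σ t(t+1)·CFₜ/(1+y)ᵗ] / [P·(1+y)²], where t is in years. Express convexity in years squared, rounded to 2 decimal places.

With y = 0.105:
  t   CF        PV=CF/(1+0.105)^t    t·PV        t(t+1)·PV
  1       487.50       441.1765       441.1765         882.3529
  2       487.50       399.2547       798.5094       2,395.5283
  3       487.50       361.3165     1,083.9495       4,335.7979
  4     5,487.50     3,680.6576    14,722.6305      73,613.1525
  Σ                  4,882.4053    17,046.2659      81,226.8317
P = 4,882.4053.
Convexity = Σ t(t+1)·PV / [P·(1+y)²] = 81,226.8317 / (4,882.4053 × 1.221025) = 13.62514.

13.63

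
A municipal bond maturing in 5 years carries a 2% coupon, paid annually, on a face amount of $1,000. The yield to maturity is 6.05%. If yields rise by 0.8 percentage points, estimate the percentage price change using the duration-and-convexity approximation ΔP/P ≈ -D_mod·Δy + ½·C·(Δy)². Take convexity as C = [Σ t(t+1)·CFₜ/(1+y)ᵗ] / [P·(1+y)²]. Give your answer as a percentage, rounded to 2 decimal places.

-3.53%

With y = 0.0605:
  t   CF        PV=CF/(1+0.0605)^t    t·PV        t(t+1)·PV
  1        20.00        18.8590        18.8590          37.7181
  2        20.00        17.7831        35.5663         106.6989
  3        20.00        16.7686        50.3059         201.2237
  4        20.00        15.8120        63.2481         316.2404
  5     1,020.00       760.4082     3,802.0411      22,812.2468
  Σ                    829.6311     3,970.0205      23,474.1279
P = 829.6311; D_Mac = 4.78528 yrs; D_mod = 4.51229 yrs; C = 25.15841.
Duration effect: -4.51229 × (+0.008) = -0.036098
Convexity effect: 0.5 × 25.15841 × (0.008)² = +0.0008051
ΔP/P ≈ -0.036098 + 0.0008051 = -0.035293 = -3.5293%.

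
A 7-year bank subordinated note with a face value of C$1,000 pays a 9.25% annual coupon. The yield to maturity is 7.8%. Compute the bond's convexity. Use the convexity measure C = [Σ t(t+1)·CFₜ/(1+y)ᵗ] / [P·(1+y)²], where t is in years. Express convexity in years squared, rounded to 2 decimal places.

34.75

With y = 0.078:
  t   CF        PV=CF/(1+0.078)^t    t·PV        t(t+1)·PV
  1        92.50        85.8071        85.8071         171.6141
  2        92.50        79.5984       159.1968         477.5903
  3        92.50        73.8389       221.5168         886.0673
  4        92.50        68.4962       273.9849       1,369.9247
  5        92.50        63.5401       317.7005       1,906.2032
  6        92.50        58.9426       353.6555       2,475.5885
  7     1,092.50       645.7882     4,520.5176      36,164.1404
  Σ                  1,076.0115     5,932.3791      43,451.1284
P = 1,076.0115.
Convexity = Σ t(t+1)·PV / [P·(1+y)²] = 43,451.1284 / (1,076.0115 × 1.162084) = 34.74934.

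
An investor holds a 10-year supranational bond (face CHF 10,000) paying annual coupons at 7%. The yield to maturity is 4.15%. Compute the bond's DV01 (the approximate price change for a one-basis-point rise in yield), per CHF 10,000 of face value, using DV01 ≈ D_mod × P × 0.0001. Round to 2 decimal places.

Periodic yield y = 0.0415.
  t   CF        PV=CF/(1+0.0415)^t    t·PV
  1       700.00       672.1075       672.1075
  2       700.00       645.3265     1,290.6530
  3       700.00       619.6126     1,858.8377
  4       700.00       594.9233     2,379.6930
  5       700.00       571.2177     2,856.0886
  6       700.00       548.4568     3,290.7406
  7       700.00       526.6027     3,686.2192
  8       700.00       505.6195     4,044.9563
  9       700.00       485.4724     4,369.2519
  10   10,700.00     7,125.1012    71,251.0116
  Σ                 12,294.4402    95,699.5594
P = 12,294.4402; D_Mac = 7.78397 yrs; D_mod = 7.47381 yrs.
DV01 ≈ 7.47381 × 12,294.4402 × 0.0001 = 9.188628.

CHF 9.19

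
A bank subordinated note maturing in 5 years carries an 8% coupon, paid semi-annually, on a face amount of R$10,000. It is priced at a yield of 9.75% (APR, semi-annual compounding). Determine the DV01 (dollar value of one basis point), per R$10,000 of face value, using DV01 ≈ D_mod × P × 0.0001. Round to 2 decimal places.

Periodic yield y = 0.04875.
  t   CF        PV=CF/(1+0.04875)^t    t·PV
  1       400.00       381.4064       381.4064
  2       400.00       363.6772       727.3543
  3       400.00       346.7720     1,040.3161
  4       400.00       330.6527     1,322.6109
  5       400.00       315.2827     1,576.4134
  6       400.00       300.6271     1,803.7627
  7       400.00       286.6528     2,006.5695
  8       400.00       273.3280     2,186.6244
  9       400.00       260.6227     2,345.6042
  10   10,400.00     6,461.2062    64,612.0620
  Σ                  9,320.2279    78,002.7240
P = 9,320.2279; D_Mac = 8.36919 half-year periods = 4.18459 yrs; D_mod = 3.99008 yrs.
DV01 ≈ 3.99008 × 9,320.2279 × 0.0001 = 3.718843.

R$3.72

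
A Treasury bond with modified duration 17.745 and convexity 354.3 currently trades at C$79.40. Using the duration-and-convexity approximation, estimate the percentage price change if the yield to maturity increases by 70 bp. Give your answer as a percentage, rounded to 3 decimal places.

-11.553%

Duration effect: -D_mod·Δy = -17.745 × (+0.007) = -0.124215
Convexity effect: ½·C·(Δy)² = 0.5 × 354.3 × (0.007)² = +0.00868035
ΔP/P ≈ -0.124215 + 0.00868035 = -0.11553465
= -11.553465%.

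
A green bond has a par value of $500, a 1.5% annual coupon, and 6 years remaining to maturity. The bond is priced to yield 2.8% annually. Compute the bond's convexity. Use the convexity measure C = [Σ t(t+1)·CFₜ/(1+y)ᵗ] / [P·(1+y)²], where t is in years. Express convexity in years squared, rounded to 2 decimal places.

37.75

With y = 0.028:
  t   CF        PV=CF/(1+0.028)^t    t·PV        t(t+1)·PV
  1         7.50         7.2957         7.2957          14.5914
  2         7.50         7.0970        14.1940          42.5820
  3         7.50         6.9037        20.7111          82.8444
  4         7.50         6.7157        26.8626         134.3132
  5         7.50         6.5327        32.6637         195.9823
  6       507.50       430.0088     2,580.0529      18,060.3702
  Σ                    464.5536     2,681.7801      18,530.6837
P = 464.5536.
Convexity = Σ t(t+1)·PV / [P·(1+y)²] = 18,530.6837 / (464.5536 × 1.056784) = 37.74586.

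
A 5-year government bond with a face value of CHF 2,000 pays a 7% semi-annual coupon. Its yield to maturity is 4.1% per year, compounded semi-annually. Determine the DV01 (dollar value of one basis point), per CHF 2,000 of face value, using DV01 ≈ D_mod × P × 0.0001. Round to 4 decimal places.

Periodic yield y = 0.0205.
  t   CF        PV=CF/(1+0.0205)^t    t·PV
  1        70.00        68.5938        68.5938
  2        70.00        67.2159       134.4318
  3        70.00        65.8657       197.5970
  4        70.00        64.5425       258.1701
  5        70.00        63.2460       316.2299
  6        70.00        61.9755       371.8530
  7        70.00        60.7305       425.1136
  8        70.00        59.5106       476.0844
  9        70.00        58.3151       524.8358
  10    2,070.00     1,689.8193    16,898.1926
  Σ                  2,259.8148    19,671.1020
P = 2,259.8148; D_Mac = 8.70474 half-year periods = 4.35237 yrs; D_mod = 4.26494 yrs.
DV01 ≈ 4.26494 × 2,259.8148 × 0.0001 = 0.963797.

CHF 0.9638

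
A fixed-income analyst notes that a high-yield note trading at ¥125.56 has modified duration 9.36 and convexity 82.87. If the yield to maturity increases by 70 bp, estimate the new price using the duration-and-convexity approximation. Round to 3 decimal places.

¥117.588

Duration effect: -D_mod·Δy = -9.36 × (+0.007) = -0.065520
Convexity effect: ½·C·(Δy)² = 0.5 × 82.87 × (0.007)² = +0.002030315
ΔP/P ≈ -0.065520 + 0.002030315 = -0.063489685
New price ≈ 125.56 × (1 - 0.063489685) = 117.5882351514.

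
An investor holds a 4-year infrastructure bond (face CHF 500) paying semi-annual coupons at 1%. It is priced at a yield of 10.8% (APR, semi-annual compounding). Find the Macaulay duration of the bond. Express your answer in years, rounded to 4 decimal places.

Periodic yield y = 0.054. Discount each cash flow and weight by its period:
  t   CF        PV=CF/(1+0.054)^t    t·PV
  1         2.50         2.3719         2.3719
  2         2.50         2.2504         4.5008
  3         2.50         2.1351         6.4053
  4         2.50         2.0257         8.1028
  5         2.50         1.9219         9.6096
  6         2.50         1.8235        10.9408
  7         2.50         1.7300        12.1103
  8       502.50       329.9219     2,639.3754
  Σ                    344.1805     2,693.4169
Price P = Σ PV = 344.1805.
Macaulay duration = Σ(t·PV) / P = 2,693.4169 / 344.1805 = 7.82559 half-year periods.
In years: 7.82559 / 2 = 3.91280 years.

3.9128 years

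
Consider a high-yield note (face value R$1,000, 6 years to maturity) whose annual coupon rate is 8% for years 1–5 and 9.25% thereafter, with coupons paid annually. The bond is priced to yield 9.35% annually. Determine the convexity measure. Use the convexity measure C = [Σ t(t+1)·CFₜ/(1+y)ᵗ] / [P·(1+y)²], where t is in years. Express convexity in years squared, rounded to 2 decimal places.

27.17

With y = 0.0935:
  t   CF        PV=CF/(1+0.0935)^t    t·PV        t(t+1)·PV
  1        80.00        73.1596        73.1596         146.3192
  2        80.00        66.9041       133.8081         401.4243
  3        80.00        61.1834       183.5502         734.2008
  4        80.00        55.9519       223.8076       1,119.0380
  5        80.00        51.1677       255.8386       1,535.0315
  6     1,092.50       639.0116     3,834.0694      26,838.4859
  Σ                    947.3782     4,704.2335      30,774.4998
P = 947.3782.
Convexity = Σ t(t+1)·PV / [P·(1+y)²] = 30,774.4998 / (947.3782 × 1.195742) = 27.16627.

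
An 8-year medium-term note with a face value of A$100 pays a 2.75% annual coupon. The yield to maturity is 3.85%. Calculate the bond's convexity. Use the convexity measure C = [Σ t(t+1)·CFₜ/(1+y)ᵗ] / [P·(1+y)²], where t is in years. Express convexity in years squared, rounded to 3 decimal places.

With y = 0.0385:
  t   CF        PV=CF/(1+0.0385)^t    t·PV        t(t+1)·PV
  1         2.75         2.6481         2.6481           5.2961
  2         2.75         2.5499         5.0998          15.2993
  3         2.75         2.4553         7.3660          29.4642
  4         2.75         2.3643         9.4573          47.2864
  5         2.75         2.2767        11.3834          68.3001
  6         2.75         2.1923        13.1536          92.0753
  7         2.75         2.1110        14.7770         118.2157
  8       102.75        75.9504       607.6029       5,468.4258
  Σ                     92.5479       671.4879       5,844.3629
P = 92.5479.
Convexity = Σ t(t+1)·PV / [P·(1+y)²] = 5,844.3629 / (92.5479 × 1.078482) = 58.55414.

58.554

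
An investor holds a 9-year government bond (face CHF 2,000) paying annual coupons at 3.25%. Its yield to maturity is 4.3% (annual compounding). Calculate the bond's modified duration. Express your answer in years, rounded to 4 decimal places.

Periodic yield y = 0.043. First find Macaulay duration:
  t   CF        PV=CF/(1+0.043)^t    t·PV
  1        65.00        62.3202        62.3202
  2        65.00        59.7509       119.5019
  3        65.00        57.2876       171.8627
  4        65.00        54.9258       219.7031
  5        65.00        52.6613       263.3066
  6        65.00        50.4902       302.9415
  7        65.00        48.4087       338.8607
  8        65.00        46.4129       371.3034
  9     2,065.00     1,413.7131    12,723.4178
  Σ                  1,845.9708    14,573.2179
P = 1,845.9708; Macaulay duration = 14,573.2179 / 1,845.9708 = 7.89461 years.
Modified duration = D_Mac / (1 + y) = 7.89461 / 1.043 = 7.56914 years.

7.5691 years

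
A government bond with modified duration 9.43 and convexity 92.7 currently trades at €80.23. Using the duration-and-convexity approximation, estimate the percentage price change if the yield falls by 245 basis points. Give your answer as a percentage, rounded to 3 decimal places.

+25.886%

Duration effect: -D_mod·Δy = -9.43 × (-0.0245) = +0.231035
Convexity effect: ½·C·(Δy)² = 0.5 × 92.7 × (-0.0245)² = +0.0278215875
ΔP/P ≈ +0.231035 + 0.0278215875 = +0.2588565875
= +25.88565875%.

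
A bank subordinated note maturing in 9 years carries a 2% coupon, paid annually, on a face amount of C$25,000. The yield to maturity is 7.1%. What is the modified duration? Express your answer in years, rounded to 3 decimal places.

Periodic yield y = 0.071. First find Macaulay duration:
  t   CF        PV=CF/(1+0.071)^t    t·PV
  1       500.00       466.8534       466.8534
  2       500.00       435.9042       871.8084
  3       500.00       407.0067     1,221.0202
  4       500.00       380.0250     1,520.0998
  5       500.00       354.8319     1,774.1595
  6       500.00       331.3090     1,987.8538
  7       500.00       309.3454     2,165.4180
  8       500.00       288.8379     2,310.7035
  9    25,500.00    13,754.1876   123,787.6882
  Σ                 16,728.3011   136,105.6048
P = 16,728.3011; Macaulay duration = 136,105.6048 / 16,728.3011 = 8.13625 years.
Modified duration = D_Mac / (1 + y) = 8.13625 / 1.071 = 7.59687 years.

7.597 years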